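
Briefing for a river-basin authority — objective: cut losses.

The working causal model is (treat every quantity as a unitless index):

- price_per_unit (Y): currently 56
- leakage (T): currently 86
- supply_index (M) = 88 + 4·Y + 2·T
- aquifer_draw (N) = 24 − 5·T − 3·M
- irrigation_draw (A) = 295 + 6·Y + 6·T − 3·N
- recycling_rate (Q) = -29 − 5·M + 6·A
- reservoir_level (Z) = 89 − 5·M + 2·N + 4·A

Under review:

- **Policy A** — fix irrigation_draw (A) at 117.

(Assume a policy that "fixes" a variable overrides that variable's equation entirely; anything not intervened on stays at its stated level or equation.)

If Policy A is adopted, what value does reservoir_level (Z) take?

Policy A (A := 117):
  Y = 56
  T = 86
  M = 88 + 4·56 + 2·86 = 484
  N = 24 − 5·86 − 3·484 = -1858
  A = 117
  Z = 89 − 5·484 + 2·(-1858) + 4·117 = -5579

-5579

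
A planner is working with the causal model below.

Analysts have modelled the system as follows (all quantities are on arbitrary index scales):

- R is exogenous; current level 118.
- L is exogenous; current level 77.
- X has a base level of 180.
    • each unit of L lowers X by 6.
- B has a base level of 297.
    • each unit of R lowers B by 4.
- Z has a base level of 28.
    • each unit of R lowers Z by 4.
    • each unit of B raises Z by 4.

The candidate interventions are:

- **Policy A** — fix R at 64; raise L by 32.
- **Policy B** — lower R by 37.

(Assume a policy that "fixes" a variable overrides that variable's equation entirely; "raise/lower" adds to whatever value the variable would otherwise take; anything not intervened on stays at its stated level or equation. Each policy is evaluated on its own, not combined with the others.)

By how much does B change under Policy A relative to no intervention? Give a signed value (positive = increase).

216

Baseline:
  R = 118
  B = 297 − 4·118 = -175
Policy A (R := 64, L + 32):
  R = 64
  B = 297 − 4·64 = 41
Change in B: 41 − (-175) = 216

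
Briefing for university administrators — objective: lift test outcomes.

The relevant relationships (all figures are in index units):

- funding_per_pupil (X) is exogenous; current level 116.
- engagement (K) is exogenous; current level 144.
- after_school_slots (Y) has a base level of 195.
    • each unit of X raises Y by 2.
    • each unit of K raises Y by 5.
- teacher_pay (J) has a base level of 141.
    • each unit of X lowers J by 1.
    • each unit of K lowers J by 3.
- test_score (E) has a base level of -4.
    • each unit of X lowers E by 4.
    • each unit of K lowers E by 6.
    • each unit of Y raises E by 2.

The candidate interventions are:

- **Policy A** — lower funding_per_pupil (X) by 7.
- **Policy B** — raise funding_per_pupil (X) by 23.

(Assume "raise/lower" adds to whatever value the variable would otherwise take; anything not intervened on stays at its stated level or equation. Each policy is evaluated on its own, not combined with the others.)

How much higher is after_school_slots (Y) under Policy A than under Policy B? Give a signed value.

-60

Policy A (X − 7):
  X = 116 − 7 = 109
  K = 144
  Y = 195 + 2·109 + 5·144 = 1133
Policy B (X + 23):
  X = 116 + 23 = 139
  K = 144
  Y = 195 + 2·139 + 5·144 = 1193
Y: 1133 − 1193 = -60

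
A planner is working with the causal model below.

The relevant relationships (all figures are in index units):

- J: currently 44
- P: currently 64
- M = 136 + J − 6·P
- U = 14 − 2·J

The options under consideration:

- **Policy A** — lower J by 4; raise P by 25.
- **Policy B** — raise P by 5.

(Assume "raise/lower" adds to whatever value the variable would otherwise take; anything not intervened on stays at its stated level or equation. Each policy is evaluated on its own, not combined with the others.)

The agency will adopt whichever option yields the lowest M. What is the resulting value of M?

-358

Policy A (J − 4, P + 25):
  J = 44 − 4 = 40
  P = 64 + 25 = 89
  M = 136 + 40 − 6·89 = -358
Policy B (P + 5):
  J = 44
  P = 64 + 5 = 69
  M = 136 + 44 − 6·69 = -234
Comparing — Policy A: M=-358, Policy B: M=-234. Lowest is -358 (Policy A).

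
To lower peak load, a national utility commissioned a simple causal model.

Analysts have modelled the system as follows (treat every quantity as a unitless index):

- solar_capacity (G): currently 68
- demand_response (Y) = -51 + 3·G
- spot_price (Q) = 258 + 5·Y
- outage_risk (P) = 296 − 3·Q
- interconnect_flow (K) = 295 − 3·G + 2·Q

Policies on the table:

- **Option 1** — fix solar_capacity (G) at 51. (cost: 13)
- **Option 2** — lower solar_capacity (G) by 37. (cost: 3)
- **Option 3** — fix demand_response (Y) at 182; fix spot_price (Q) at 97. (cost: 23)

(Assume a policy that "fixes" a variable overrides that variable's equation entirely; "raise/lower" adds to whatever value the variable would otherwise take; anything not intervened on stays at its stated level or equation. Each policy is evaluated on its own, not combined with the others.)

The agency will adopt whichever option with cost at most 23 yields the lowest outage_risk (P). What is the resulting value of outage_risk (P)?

-2008

Option 1 (G := 51):
  G = 51
  Y = -51 + 3·51 = 102
  Q = 258 + 5·102 = 768
  P = 296 − 3·768 = -2008
Option 2 (G − 37):
  G = 68 − 37 = 31
  Y = -51 + 3·31 = 42
  Q = 258 + 5·42 = 468
  P = 296 − 3·468 = -1108
Option 3 (Y := 182, Q := 97):
  G = 68
  Y = 182
  Q = 97
  P = 296 − 3·97 = 5
Comparing — Option 1: P=-2008, Option 2: P=-1108, Option 3: P=5. Lowest is -2008 (Option 1).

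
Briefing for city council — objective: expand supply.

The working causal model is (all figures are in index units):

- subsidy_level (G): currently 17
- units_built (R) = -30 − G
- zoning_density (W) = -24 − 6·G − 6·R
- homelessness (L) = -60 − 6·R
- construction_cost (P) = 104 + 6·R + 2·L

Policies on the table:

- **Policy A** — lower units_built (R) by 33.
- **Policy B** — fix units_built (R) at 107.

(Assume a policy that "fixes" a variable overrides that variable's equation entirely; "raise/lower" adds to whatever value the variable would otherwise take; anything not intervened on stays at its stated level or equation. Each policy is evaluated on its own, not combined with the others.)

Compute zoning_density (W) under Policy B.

Policy B (R := 107):
  G = 17
  R = 107
  W = -24 − 6·17 − 6·107 = -768

-768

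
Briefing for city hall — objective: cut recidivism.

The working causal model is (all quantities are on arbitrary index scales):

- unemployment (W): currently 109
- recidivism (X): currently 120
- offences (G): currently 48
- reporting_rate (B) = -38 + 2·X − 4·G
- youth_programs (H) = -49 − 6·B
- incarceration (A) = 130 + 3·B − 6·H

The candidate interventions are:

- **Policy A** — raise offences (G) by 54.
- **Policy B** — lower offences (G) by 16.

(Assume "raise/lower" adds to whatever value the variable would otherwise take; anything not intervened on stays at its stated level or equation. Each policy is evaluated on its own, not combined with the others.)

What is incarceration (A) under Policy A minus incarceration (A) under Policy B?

Policy A (G + 54):
  X = 120
  G = 48 + 54 = 102
  B = -38 + 2·120 − 4·102 = -206
  H = -49 − 6·(-206) = 1187
  A = 130 + 3·(-206) − 6·1187 = -7610
Policy B (G − 16):
  X = 120
  G = 48 − 16 = 32
  B = -38 + 2·120 − 4·32 = 74
  H = -49 − 6·74 = -493
  A = 130 + 3·74 − 6·(-493) = 3310
A: -7610 − 3310 = -10920

-10920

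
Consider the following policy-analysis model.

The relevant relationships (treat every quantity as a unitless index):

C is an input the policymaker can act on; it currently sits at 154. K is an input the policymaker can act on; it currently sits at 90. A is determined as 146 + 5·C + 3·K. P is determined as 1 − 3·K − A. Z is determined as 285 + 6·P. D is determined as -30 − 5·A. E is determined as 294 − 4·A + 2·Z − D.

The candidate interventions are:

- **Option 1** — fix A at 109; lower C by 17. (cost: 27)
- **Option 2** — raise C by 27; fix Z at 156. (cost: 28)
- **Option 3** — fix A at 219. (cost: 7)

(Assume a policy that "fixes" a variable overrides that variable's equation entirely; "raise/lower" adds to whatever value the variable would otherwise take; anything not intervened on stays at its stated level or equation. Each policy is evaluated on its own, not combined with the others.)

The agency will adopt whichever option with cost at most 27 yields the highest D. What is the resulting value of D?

Option 1 (A := 109, C − 17):
  C = 154 − 17 = 137
  K = 90
  A = 109
  D = -30 − 5·109 = -575
Option 3 (A := 219):
  C = 154
  K = 90
  A = 219
  D = -30 − 5·219 = -1125
Comparing — Option 1: D=-575, Option 3: D=-1125. Highest is -575 (Option 1).

-575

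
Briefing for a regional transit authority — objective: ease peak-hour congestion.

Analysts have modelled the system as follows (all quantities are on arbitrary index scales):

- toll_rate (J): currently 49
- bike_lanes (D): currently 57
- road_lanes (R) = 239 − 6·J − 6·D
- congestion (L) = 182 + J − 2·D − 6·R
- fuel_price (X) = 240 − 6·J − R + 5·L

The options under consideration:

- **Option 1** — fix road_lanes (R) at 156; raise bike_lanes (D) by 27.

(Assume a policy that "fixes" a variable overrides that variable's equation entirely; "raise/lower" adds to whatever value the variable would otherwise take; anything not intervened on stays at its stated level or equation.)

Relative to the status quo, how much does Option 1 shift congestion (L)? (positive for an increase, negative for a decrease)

-3372

Baseline:
  J = 49
  D = 57
  R = 239 − 6·49 − 6·57 = -397
  L = 182 + 49 − 2·57 − 6·(-397) = 2499
Option 1 (R := 156, D + 27):
  J = 49
  D = 57 + 27 = 84
  R = 156
  L = 182 + 49 − 2·84 − 6·156 = -873
Change in L: -873 − 2499 = -3372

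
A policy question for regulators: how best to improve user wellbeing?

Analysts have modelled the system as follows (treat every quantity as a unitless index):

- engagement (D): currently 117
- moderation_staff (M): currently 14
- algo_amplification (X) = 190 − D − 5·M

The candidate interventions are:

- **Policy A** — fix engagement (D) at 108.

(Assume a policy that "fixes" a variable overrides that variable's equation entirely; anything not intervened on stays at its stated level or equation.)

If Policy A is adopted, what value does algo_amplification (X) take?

Policy A (D := 108):
  D = 108
  M = 14
  X = 190 − 108 − 5·14 = 12

12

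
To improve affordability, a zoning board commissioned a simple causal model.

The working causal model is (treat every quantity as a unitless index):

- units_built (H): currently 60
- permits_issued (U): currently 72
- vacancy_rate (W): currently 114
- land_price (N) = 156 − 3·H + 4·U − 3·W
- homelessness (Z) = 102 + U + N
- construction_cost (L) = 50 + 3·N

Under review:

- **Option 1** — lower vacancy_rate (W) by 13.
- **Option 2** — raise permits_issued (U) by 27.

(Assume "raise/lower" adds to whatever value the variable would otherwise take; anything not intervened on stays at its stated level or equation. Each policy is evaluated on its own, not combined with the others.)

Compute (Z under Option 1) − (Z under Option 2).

Option 1 (W − 13):
  H = 60
  U = 72
  W = 114 − 13 = 101
  N = 156 − 3·60 + 4·72 − 3·101 = -39
  Z = 102 + 72 + (-39) = 135
Option 2 (U + 27):
  H = 60
  U = 72 + 27 = 99
  W = 114
  N = 156 − 3·60 + 4·99 − 3·114 = 30
  Z = 102 + 99 + 30 = 231
Z: 135 − 231 = -96

-96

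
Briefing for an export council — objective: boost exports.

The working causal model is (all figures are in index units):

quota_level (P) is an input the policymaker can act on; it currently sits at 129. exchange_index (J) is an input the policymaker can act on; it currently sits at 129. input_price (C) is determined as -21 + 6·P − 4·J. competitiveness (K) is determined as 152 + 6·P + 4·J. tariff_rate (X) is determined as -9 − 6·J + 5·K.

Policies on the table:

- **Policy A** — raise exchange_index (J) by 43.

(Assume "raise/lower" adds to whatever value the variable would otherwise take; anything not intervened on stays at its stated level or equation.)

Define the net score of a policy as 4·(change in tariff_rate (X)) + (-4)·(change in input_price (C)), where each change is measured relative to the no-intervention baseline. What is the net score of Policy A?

Baseline:
  P = 129
  J = 129
  C = -21 + 6·129 − 4·129 = 237
  K = 152 + 6·129 + 4·129 = 1442
  X = -9 − 6·129 + 5·1442 = 6427
Policy A (J + 43):
  P = 129
  J = 129 + 43 = 172
  C = -21 + 6·129 − 4·172 = 65
  K = 152 + 6·129 + 4·172 = 1614
  X = -9 − 6·172 + 5·1614 = 7029
ΔX = 7029 − 6427 = 602; ΔC = 65 − 237 = -172
Score = 4·602 + (-4)·(-172) = 3096

3096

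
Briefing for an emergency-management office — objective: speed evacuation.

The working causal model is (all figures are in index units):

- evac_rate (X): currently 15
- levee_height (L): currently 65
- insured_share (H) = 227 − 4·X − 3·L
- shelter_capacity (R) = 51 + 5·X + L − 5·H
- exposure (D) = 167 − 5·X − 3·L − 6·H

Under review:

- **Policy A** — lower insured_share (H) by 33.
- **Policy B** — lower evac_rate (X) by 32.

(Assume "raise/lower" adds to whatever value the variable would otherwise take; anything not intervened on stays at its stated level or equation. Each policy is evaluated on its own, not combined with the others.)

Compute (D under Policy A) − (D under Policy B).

806

Policy A (H − 33):
  X = 15
  L = 65
  H = 227 − 4·15 − 3·65 (−33 from intervention) = -61
  D = 167 − 5·15 − 3·65 − 6·(-61) = 263
Policy B (X − 32):
  X = 15 − 32 = -17
  L = 65
  H = 227 − 4·(-17) − 3·65 = 100
  D = 167 − 5·(-17) − 3·65 − 6·100 = -543
D: 263 − (-543) = 806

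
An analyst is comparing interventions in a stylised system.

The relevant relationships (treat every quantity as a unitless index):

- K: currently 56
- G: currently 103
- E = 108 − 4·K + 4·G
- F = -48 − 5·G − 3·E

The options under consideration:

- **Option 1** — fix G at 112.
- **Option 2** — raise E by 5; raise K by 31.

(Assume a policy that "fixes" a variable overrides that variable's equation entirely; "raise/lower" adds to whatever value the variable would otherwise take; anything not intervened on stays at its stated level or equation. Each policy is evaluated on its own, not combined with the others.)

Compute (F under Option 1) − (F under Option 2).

Option 1 (G := 112):
  K = 56
  G = 112
  E = 108 − 4·56 + 4·112 = 332
  F = -48 − 5·112 − 3·332 = -1604
Option 2 (E + 5, K + 31):
  K = 56 + 31 = 87
  G = 103
  E = 108 − 4·87 + 4·103 (+5 from intervention) = 177
  F = -48 − 5·103 − 3·177 = -1094
F: -1604 − (-1094) = -510

-510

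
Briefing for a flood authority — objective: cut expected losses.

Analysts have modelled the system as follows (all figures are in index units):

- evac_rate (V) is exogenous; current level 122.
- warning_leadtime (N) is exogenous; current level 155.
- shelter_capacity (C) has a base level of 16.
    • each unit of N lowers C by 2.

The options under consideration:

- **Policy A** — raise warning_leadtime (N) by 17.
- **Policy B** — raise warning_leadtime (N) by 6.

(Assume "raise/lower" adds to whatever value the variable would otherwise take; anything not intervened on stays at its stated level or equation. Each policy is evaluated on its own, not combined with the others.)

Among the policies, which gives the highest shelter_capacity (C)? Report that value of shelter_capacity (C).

-306

Policy A (N + 17):
  N = 155 + 17 = 172
  C = 16 − 2·172 = -328
Policy B (N + 6):
  N = 155 + 6 = 161
  C = 16 − 2·161 = -306
Comparing — Policy A: C=-328, Policy B: C=-306. Highest is -306 (Policy B).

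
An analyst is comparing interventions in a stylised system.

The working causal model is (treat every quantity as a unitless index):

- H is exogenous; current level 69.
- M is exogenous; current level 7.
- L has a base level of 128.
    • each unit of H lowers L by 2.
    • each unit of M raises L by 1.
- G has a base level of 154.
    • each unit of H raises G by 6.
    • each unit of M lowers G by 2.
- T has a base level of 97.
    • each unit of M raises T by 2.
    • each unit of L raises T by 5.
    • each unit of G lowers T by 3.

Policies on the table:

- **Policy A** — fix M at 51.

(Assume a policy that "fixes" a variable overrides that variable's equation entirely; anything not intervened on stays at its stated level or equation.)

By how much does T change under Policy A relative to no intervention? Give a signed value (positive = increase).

572

Baseline:
  H = 69
  M = 7
  L = 128 − 2·69 + 7 = -3
  G = 154 + 6·69 − 2·7 = 554
  T = 97 + 2·7 + 5·(-3) − 3·554 = -1566
Policy A (M := 51):
  H = 69
  M = 51
  L = 128 − 2·69 + 51 = 41
  G = 154 + 6·69 − 2·51 = 466
  T = 97 + 2·51 + 5·41 − 3·466 = -994
Change in T: -994 − (-1566) = 572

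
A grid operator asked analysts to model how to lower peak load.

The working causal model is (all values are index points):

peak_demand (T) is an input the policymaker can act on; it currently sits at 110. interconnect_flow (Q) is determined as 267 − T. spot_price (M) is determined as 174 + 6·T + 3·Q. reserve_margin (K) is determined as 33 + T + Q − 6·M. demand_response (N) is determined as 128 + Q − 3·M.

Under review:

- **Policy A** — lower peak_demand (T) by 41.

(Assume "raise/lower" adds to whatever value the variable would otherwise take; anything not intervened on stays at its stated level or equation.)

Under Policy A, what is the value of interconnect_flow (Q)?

Policy A (T − 41):
  T = 110 − 41 = 69
  Q = 267 − 69 = 198

198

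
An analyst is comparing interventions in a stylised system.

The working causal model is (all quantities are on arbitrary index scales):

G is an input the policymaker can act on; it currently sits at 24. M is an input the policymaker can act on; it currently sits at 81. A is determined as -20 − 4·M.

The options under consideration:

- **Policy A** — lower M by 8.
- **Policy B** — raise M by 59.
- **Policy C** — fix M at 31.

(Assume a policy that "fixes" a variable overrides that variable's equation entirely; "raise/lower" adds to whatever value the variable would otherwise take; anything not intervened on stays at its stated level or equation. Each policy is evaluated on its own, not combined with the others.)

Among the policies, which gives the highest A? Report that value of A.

Policy A (M − 8):
  M = 81 − 8 = 73
  A = -20 − 4·73 = -312
Policy B (M + 59):
  M = 81 + 59 = 140
  A = -20 − 4·140 = -580
Policy C (M := 31):
  M = 31
  A = -20 − 4·31 = -144
Comparing — Policy A: A=-312, Policy B: A=-580, Policy C: A=-144. Highest is -144 (Policy C).

-144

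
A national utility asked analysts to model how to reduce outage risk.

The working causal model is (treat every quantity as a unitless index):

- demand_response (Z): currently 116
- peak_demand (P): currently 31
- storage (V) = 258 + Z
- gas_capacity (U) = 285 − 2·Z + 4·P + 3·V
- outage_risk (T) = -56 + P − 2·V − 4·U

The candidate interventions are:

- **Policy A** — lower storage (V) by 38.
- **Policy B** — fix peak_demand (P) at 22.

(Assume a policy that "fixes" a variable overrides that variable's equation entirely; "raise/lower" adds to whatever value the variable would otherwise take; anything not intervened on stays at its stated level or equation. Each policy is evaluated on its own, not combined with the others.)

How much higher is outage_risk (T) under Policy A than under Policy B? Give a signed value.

Policy A (V − 38):
  Z = 116
  P = 31
  V = 258 + 116 (−38 from intervention) = 336
  U = 285 − 2·116 + 4·31 + 3·336 = 1185
  T = -56 + 31 − 2·336 − 4·1185 = -5437
Policy B (P := 22):
  Z = 116
  P = 22
  V = 258 + 116 = 374
  U = 285 − 2·116 + 4·22 + 3·374 = 1263
  T = -56 + 22 − 2·374 − 4·1263 = -5834
T: -5437 − (-5834) = 397

397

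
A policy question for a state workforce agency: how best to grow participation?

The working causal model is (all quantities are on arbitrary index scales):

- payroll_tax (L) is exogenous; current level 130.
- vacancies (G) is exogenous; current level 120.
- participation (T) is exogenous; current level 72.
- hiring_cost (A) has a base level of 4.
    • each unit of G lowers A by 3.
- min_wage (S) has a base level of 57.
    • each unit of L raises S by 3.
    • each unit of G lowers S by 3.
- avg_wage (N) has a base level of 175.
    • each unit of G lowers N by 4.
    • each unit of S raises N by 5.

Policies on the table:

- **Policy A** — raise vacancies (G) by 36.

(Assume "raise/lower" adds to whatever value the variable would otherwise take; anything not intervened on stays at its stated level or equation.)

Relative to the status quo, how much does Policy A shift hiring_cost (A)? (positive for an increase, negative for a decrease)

Baseline:
  G = 120
  A = 4 − 3·120 = -356
Policy A (G + 36):
  G = 120 + 36 = 156
  A = 4 − 3·156 = -464
Change in A: -464 − (-356) = -108

-108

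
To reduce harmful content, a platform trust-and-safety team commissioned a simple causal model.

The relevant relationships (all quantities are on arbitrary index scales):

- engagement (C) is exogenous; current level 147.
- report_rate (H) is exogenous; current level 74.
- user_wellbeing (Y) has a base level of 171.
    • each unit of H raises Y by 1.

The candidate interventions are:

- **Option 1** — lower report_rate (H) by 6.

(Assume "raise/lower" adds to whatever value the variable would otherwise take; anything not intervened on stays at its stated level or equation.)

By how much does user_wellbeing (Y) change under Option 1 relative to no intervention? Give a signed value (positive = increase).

Baseline:
  H = 74
  Y = 171 + 74 = 245
Option 1 (H − 6):
  H = 74 − 6 = 68
  Y = 171 + 68 = 239
Change in Y: 239 − 245 = -6

-6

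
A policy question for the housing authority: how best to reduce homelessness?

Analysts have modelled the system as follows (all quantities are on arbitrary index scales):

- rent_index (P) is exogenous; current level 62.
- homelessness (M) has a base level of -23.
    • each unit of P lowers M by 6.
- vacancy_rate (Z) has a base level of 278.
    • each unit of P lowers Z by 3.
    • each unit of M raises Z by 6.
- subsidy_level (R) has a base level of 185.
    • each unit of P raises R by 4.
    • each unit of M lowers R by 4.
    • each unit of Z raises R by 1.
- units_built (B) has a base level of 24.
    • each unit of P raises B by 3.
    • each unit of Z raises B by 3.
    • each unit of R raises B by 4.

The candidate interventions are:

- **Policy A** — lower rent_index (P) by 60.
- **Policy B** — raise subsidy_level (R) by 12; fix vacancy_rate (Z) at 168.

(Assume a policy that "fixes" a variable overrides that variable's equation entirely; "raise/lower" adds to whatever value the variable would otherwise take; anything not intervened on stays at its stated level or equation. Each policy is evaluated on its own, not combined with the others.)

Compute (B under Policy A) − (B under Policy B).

-7690

Policy A (P − 60):
  P = 62 − 60 = 2
  M = -23 − 6·2 = -35
  Z = 278 − 3·2 + 6·(-35) = 62
  R = 185 + 4·2 − 4·(-35) + 62 = 395
  B = 24 + 3·2 + 3·62 + 4·395 = 1796
Policy B (R + 12, Z := 168):
  P = 62
  M = -23 − 6·62 = -395
  Z = 168
  R = 185 + 4·62 − 4·(-395) + 168 (+12 from intervention) = 2193
  B = 24 + 3·62 + 3·168 + 4·2193 = 9486
B: 1796 − 9486 = -7690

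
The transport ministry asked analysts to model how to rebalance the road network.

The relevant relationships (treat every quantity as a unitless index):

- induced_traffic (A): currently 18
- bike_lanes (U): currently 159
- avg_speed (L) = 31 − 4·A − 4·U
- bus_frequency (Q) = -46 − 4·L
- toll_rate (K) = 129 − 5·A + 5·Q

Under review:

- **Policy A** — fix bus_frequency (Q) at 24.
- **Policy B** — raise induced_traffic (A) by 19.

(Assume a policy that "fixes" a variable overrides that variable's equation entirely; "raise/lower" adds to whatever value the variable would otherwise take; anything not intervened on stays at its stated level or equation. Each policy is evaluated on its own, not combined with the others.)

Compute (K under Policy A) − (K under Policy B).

Policy A (Q := 24):
  A = 18
  U = 159
  L = 31 − 4·18 − 4·159 = -677
  Q = 24
  K = 129 − 5·18 + 5·24 = 159
Policy B (A + 19):
  A = 18 + 19 = 37
  U = 159
  L = 31 − 4·37 − 4·159 = -753
  Q = -46 − 4·(-753) = 2966
  K = 129 − 5·37 + 5·2966 = 14774
K: 159 − 14774 = -14615

-14615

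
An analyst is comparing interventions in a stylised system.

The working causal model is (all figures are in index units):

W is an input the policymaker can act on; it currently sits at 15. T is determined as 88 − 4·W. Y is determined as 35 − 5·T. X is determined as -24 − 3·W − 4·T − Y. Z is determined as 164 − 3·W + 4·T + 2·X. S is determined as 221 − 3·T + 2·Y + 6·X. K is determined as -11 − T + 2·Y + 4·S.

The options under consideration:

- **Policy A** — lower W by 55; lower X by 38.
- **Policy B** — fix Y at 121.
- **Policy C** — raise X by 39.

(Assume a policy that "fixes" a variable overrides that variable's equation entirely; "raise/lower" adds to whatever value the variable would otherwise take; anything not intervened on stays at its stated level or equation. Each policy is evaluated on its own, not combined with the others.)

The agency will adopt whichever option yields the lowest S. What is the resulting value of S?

-1433

Policy A (W − 55, X − 38):
  W = 15 − 55 = -40
  T = 88 − 4·(-40) = 248
  Y = 35 − 5·248 = -1205
  X = -24 − 3·(-40) − 4·248 − (-1205) (−38 from intervention) = 271
  S = 221 − 3·248 + 2·(-1205) + 6·271 = -1307
Policy B (Y := 121):
  W = 15
  T = 88 − 4·15 = 28
  Y = 121
  X = -24 − 3·15 − 4·28 − 121 = -302
  S = 221 − 3·28 + 2·121 + 6·(-302) = -1433
Policy C (X + 39):
  W = 15
  T = 88 − 4·15 = 28
  Y = 35 − 5·28 = -105
  X = -24 − 3·15 − 4·28 − (-105) (+39 from intervention) = -37
  S = 221 − 3·28 + 2·(-105) + 6·(-37) = -295
Comparing — Policy A: S=-1307, Policy B: S=-1433, Policy C: S=-295. Lowest is -1433 (Policy B).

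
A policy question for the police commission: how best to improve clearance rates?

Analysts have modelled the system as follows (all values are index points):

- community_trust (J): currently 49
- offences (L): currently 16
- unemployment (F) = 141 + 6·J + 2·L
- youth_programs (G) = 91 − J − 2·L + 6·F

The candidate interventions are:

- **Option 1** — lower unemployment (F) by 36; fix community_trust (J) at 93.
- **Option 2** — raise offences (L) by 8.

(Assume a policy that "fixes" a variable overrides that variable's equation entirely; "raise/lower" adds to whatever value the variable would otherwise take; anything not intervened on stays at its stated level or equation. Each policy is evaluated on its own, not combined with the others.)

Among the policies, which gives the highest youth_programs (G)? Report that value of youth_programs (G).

Option 1 (F − 36, J := 93):
  J = 93
  L = 16
  F = 141 + 6·93 + 2·16 (−36 from intervention) = 695
  G = 91 − 93 − 2·16 + 6·695 = 4136
Option 2 (L + 8):
  J = 49
  L = 16 + 8 = 24
  F = 141 + 6·49 + 2·24 = 483
  G = 91 − 49 − 2·24 + 6·483 = 2892
Comparing — Option 1: G=4136, Option 2: G=2892. Highest is 4136 (Option 1).

4136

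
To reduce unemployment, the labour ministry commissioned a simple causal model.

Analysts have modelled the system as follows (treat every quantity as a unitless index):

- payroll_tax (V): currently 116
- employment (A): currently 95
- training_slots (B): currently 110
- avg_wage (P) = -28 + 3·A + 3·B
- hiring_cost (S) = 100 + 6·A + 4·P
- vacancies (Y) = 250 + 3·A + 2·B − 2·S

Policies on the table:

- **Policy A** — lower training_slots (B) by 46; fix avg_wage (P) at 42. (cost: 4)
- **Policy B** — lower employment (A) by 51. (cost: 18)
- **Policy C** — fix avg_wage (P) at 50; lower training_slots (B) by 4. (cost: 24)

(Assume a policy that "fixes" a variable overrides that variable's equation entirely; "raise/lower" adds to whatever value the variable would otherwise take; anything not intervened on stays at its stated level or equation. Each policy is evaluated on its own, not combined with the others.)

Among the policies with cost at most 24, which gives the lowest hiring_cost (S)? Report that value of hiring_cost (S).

Policy A (B − 46, P := 42):
  A = 95
  B = 110 − 46 = 64
  P = 42
  S = 100 + 6·95 + 4·42 = 838
Policy B (A − 51):
  A = 95 − 51 = 44
  B = 110
  P = -28 + 3·44 + 3·110 = 434
  S = 100 + 6·44 + 4·434 = 2100
Policy C (P := 50, B − 4):
  A = 95
  B = 110 − 4 = 106
  P = 50
  S = 100 + 6·95 + 4·50 = 870
Comparing — Policy A: S=838, Policy B: S=2100, Policy C: S=870. Lowest is 838 (Policy A).

838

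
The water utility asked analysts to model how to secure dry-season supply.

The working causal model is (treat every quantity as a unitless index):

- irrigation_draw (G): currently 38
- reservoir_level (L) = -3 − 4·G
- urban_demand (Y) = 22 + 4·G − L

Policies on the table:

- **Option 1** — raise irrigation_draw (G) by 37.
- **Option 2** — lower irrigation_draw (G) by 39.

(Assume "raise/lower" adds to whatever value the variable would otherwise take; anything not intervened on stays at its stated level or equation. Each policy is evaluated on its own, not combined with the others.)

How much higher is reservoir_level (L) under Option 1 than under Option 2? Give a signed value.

-304

Option 1 (G + 37):
  G = 38 + 37 = 75
  L = -3 − 4·75 = -303
Option 2 (G − 39):
  G = 38 − 39 = -1
  L = -3 − 4·(-1) = 1
L: -303 − 1 = -304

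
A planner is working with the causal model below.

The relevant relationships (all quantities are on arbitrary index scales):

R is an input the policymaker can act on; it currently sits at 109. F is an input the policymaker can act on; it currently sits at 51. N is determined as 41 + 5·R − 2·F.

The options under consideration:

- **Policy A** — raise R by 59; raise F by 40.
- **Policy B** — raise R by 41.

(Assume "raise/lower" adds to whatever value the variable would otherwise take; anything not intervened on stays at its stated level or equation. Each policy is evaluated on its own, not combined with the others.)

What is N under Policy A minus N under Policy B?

10

Policy A (R + 59, F + 40):
  R = 109 + 59 = 168
  F = 51 + 40 = 91
  N = 41 + 5·168 − 2·91 = 699
Policy B (R + 41):
  R = 109 + 41 = 150
  F = 51
  N = 41 + 5·150 − 2·51 = 689
N: 699 − 689 = 10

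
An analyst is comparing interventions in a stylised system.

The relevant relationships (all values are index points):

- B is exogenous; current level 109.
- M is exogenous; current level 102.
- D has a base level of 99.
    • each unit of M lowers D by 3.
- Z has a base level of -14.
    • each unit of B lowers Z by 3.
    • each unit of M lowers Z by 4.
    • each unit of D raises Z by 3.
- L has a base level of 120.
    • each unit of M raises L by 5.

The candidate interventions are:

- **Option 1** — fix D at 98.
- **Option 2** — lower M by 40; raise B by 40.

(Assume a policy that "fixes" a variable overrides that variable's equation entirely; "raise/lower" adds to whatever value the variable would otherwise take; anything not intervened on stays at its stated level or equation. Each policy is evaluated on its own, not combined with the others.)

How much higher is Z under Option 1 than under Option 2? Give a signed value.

515

Option 1 (D := 98):
  B = 109
  M = 102
  D = 98
  Z = -14 − 3·109 − 4·102 + 3·98 = -455
Option 2 (M − 40, B + 40):
  B = 109 + 40 = 149
  M = 102 − 40 = 62
  D = 99 − 3·62 = -87
  Z = -14 − 3·149 − 4·62 + 3·(-87) = -970
Z: -455 − (-970) = 515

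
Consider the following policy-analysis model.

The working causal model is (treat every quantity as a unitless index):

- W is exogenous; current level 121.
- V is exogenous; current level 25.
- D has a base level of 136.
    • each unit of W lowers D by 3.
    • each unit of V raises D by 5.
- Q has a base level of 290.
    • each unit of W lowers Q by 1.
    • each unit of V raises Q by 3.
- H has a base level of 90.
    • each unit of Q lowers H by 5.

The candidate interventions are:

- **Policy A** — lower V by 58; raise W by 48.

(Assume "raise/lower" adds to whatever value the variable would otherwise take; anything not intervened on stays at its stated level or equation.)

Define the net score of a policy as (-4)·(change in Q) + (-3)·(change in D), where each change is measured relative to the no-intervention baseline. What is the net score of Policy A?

2190

Baseline:
  W = 121
  V = 25
  D = 136 − 3·121 + 5·25 = -102
  Q = 290 − 121 + 3·25 = 244
Policy A (V − 58, W + 48):
  W = 121 + 48 = 169
  V = 25 − 58 = -33
  D = 136 − 3·169 + 5·(-33) = -536
  Q = 290 − 169 + 3·(-33) = 22
ΔQ = 22 − 244 = -222; ΔD = -536 − (-102) = -434
Score = (-4)·(-222) + (-3)·(-434) = 2190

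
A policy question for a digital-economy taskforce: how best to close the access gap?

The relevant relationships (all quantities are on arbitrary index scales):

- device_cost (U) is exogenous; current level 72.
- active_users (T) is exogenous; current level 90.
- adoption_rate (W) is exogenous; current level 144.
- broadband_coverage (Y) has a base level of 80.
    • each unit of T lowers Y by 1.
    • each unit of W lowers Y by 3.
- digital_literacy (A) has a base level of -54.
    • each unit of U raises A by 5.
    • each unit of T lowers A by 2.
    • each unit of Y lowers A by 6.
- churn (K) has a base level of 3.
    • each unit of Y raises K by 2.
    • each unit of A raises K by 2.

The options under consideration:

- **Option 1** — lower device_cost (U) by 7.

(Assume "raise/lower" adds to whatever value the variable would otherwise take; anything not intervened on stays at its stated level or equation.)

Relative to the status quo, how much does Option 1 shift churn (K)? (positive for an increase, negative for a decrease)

-70

Baseline:
  U = 72
  T = 90
  W = 144
  Y = 80 − 90 − 3·144 = -442
  A = -54 + 5·72 − 2·90 − 6·(-442) = 2778
  K = 3 + 2·(-442) + 2·2778 = 4675
Option 1 (U − 7):
  U = 72 − 7 = 65
  T = 90
  W = 144
  Y = 80 − 90 − 3·144 = -442
  A = -54 + 5·65 − 2·90 − 6·(-442) = 2743
  K = 3 + 2·(-442) + 2·2743 = 4605
Change in K: 4605 − 4675 = -70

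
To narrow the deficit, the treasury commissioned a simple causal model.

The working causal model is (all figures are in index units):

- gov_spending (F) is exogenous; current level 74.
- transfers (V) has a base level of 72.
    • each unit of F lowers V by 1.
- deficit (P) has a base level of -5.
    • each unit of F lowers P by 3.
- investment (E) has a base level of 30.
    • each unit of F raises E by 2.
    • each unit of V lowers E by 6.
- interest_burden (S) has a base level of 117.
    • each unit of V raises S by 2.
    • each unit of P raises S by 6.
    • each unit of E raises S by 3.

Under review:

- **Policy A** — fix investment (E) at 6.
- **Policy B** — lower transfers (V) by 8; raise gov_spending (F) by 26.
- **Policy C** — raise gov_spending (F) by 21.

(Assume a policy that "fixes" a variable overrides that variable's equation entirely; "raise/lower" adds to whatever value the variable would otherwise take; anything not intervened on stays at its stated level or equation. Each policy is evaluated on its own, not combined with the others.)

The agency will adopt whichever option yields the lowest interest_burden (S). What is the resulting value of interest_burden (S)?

-1231

Policy A (E := 6):
  F = 74
  V = 72 − 74 = -2
  P = -5 − 3·74 = -227
  E = 6
  S = 117 + 2·(-2) + 6·(-227) + 3·6 = -1231
Policy B (V − 8, F + 26):
  F = 74 + 26 = 100
  V = 72 − 100 (−8 from intervention) = -36
  P = -5 − 3·100 = -305
  E = 30 + 2·100 − 6·(-36) = 446
  S = 117 + 2·(-36) + 6·(-305) + 3·446 = -447
Policy C (F + 21):
  F = 74 + 21 = 95
  V = 72 − 95 = -23
  P = -5 − 3·95 = -290
  E = 30 + 2·95 − 6·(-23) = 358
  S = 117 + 2·(-23) + 6·(-290) + 3·358 = -595
Comparing — Policy A: S=-1231, Policy B: S=-447, Policy C: S=-595. Lowest is -1231 (Policy A).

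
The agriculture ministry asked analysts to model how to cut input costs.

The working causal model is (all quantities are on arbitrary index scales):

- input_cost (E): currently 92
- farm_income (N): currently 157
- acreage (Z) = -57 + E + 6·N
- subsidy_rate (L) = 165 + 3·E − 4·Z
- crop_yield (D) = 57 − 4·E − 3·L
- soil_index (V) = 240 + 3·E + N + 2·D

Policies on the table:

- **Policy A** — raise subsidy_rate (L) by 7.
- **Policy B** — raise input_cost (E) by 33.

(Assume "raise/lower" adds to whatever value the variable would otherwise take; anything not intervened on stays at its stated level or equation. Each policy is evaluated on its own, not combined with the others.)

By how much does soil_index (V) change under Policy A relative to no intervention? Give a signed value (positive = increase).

Baseline:
  E = 92
  N = 157
  Z = -57 + 92 + 6·157 = 977
  L = 165 + 3·92 − 4·977 = -3467
  D = 57 − 4·92 − 3·(-3467) = 10090
  V = 240 + 3·92 + 157 + 2·10090 = 20853
Policy A (L + 7):
  E = 92
  N = 157
  Z = -57 + 92 + 6·157 = 977
  L = 165 + 3·92 − 4·977 (+7 from intervention) = -3460
  D = 57 − 4·92 − 3·(-3460) = 10069
  V = 240 + 3·92 + 157 + 2·10069 = 20811
Change in V: 20811 − 20853 = -42

-42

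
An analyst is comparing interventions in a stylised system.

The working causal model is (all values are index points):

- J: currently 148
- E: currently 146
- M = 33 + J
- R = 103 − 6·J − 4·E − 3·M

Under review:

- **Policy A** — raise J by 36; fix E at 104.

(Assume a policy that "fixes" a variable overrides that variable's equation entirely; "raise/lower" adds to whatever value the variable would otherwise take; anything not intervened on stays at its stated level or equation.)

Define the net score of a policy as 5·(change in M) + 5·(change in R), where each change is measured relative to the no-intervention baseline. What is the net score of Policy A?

-600

Baseline:
  J = 148
  E = 146
  M = 33 + 148 = 181
  R = 103 − 6·148 − 4·146 − 3·181 = -1912
Policy A (J + 36, E := 104):
  J = 148 + 36 = 184
  E = 104
  M = 33 + 184 = 217
  R = 103 − 6·184 − 4·104 − 3·217 = -2068
ΔM = 217 − 181 = 36; ΔR = -2068 − (-1912) = -156
Score = 5·36 + 5·(-156) = -600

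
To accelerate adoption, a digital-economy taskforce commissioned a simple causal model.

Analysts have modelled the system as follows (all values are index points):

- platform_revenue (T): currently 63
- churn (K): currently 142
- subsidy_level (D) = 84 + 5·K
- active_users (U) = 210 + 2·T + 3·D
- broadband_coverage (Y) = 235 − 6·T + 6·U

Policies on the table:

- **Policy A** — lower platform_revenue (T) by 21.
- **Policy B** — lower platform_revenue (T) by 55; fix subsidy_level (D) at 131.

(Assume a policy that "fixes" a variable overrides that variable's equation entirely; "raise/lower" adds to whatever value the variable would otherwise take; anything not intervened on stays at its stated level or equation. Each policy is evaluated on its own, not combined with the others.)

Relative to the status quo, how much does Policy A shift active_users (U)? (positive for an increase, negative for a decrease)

-42

Baseline:
  T = 63
  K = 142
  D = 84 + 5·142 = 794
  U = 210 + 2·63 + 3·794 = 2718
Policy A (T − 21):
  T = 63 − 21 = 42
  K = 142
  D = 84 + 5·142 = 794
  U = 210 + 2·42 + 3·794 = 2676
Change in U: 2676 − 2718 = -42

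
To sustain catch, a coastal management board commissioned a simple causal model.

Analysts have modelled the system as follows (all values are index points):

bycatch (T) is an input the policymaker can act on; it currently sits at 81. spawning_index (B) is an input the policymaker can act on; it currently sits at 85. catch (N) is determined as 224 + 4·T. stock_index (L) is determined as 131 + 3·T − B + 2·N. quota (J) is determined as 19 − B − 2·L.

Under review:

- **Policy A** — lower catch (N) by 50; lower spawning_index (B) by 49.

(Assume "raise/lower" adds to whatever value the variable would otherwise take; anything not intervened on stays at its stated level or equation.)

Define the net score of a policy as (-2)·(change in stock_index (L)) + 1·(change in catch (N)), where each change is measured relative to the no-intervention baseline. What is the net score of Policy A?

52

Baseline:
  T = 81
  B = 85
  N = 224 + 4·81 = 548
  L = 131 + 3·81 − 85 + 2·548 = 1385
Policy A (N − 50, B − 49):
  T = 81
  B = 85 − 49 = 36
  N = 224 + 4·81 (−50 from intervention) = 498
  L = 131 + 3·81 − 36 + 2·498 = 1334
ΔL = 1334 − 1385 = -51; ΔN = 498 − 548 = -50
Score = (-2)·(-51) + 1·(-50) = 52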